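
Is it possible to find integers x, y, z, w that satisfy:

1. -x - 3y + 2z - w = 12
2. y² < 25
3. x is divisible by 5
Yes

Take x = 0, y = 0, z = 0, w = -12. Substituting into each constraint:
  (1) 0 - 3(0) + 2(0) + 12 = 12 ✓
  (2) y² = (0)² = 0, and 0 < 25 ✓
  (3) 0 = 5 × 0, remainder 0 ✓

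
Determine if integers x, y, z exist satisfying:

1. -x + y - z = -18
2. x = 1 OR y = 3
Yes

Take x = 1, y = 0, z = 17. Substituting into each constraint:
  (1) (-1) + 0 + (-17) = -18 ✓
  (2) x = 1, target 1 ✓ (first branch holds)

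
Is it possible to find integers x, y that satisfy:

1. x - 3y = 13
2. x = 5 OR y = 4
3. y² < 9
No

The full constraint system is jointly infeasible over the integers. Each constraint and what it forces:

  - x - 3y = 13: is a linear equation tying the variables together
  - x = 5 OR y = 4: forces a choice: either x = 5 or y = 4
  - y² < 9: restricts y to |y| ≤ 2

Split on the disjunction (x = 5 OR y = 4):
  • If x = 5: with x = 5, every remaining term of the linear equation is divisible by 3, so the left side is ≡ 0 (mod 3); but the right side 8 ≡ 2 (mod 3). No integers can satisfy it.
  • If y = 4: this contradicts y² < 9, which requires |y| ≤ 2.
Both branches are infeasible, so the system has no integer solution.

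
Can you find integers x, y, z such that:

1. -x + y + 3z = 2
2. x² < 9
Yes

Take x = -2, y = 0, z = 0. Substituting into each constraint:
  (1) 2 + 0 + 3(0) = 2 ✓
  (2) x² = (-2)² = 4, and 4 < 9 ✓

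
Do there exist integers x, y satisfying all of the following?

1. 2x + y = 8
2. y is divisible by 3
Yes

Take x = 4, y = 0. Substituting into each constraint:
  (1) 2(4) + 0 = 8 ✓
  (2) 0 = 3 × 0, remainder 0 ✓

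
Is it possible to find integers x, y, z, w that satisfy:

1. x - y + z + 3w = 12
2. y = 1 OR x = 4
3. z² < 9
Yes

Take x = 0, y = 1, z = 1, w = 4. Substituting into each constraint:
  (1) 0 + (-1) + 1 + 3(4) = 12 ✓
  (2) y = 1, target 1 ✓ (first branch holds)
  (3) z² = (1)² = 1, and 1 < 9 ✓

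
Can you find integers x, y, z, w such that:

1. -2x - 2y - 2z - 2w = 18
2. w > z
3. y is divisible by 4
Yes

Take x = -8, y = 0, z = -1, w = 0. Substituting into each constraint:
  (1) -2(-8) - 2(0) - 2(-1) - 2(0) = 18 ✓
  (2) 0 > -1 ✓
  (3) 0 = 4 × 0, remainder 0 ✓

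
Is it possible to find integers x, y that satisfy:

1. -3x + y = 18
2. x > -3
Yes

Take x = -2, y = 12. Substituting into each constraint:
  (1) -3(-2) + 12 = 18 ✓
  (2) -2 > -3 ✓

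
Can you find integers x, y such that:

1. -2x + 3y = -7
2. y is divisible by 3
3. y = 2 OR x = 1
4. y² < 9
No

A contradictory subset is {-2x + 3y = -7, y = 2 OR x = 1}. No integer assignment can satisfy these jointly:

  - -2x + 3y = -7: is a linear equation tying the variables together
  - y = 2 OR x = 1: forces a choice: either y = 2 or x = 1

Split on the disjunction (y = 2 OR x = 1):
  • If y = 2: with y = 2, every remaining term of the linear equation is divisible by 2, so the left side is ≡ 0 (mod 2); but the right side -13 ≡ 1 (mod 2). No integers can satisfy it.
  • If x = 1: with x = 1, every remaining term of the linear equation is divisible by 3, so the left side is ≡ 0 (mod 3); but the right side -5 ≡ 1 (mod 3). No integers can satisfy it.
Both branches are infeasible, so the system has no integer solution.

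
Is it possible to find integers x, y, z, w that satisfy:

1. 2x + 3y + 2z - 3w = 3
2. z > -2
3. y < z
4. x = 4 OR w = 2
Yes

Take x = 4, y = -2, z = -1, w = -1. Substituting into each constraint:
  (1) 2(4) + 3(-2) + 2(-1) - 3(-1) = 3 ✓
  (2) -1 > -2 ✓
  (3) -2 < -1 ✓
  (4) x = 4, target 4 ✓ (first branch holds)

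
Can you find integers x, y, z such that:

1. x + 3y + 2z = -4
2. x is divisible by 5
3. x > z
Yes

Take x = 0, y = 0, z = -2. Substituting into each constraint:
  (1) 0 + 3(0) + 2(-2) = -4 ✓
  (2) 0 = 5 × 0, remainder 0 ✓
  (3) 0 > -2 ✓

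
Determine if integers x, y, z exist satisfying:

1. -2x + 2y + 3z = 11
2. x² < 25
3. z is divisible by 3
Yes

Take x = -1, y = 0, z = 3. Substituting into each constraint:
  (1) -2(-1) + 2(0) + 3(3) = 11 ✓
  (2) x² = (-1)² = 1, and 1 < 25 ✓
  (3) 3 = 3 × 1, remainder 0 ✓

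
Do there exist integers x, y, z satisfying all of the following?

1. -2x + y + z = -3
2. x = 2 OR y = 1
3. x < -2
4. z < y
Yes

Take x = -3, y = 1, z = -10. Substituting into each constraint:
  (1) -2(-3) + 1 + (-10) = -3 ✓
  (2) y = 1, target 1 ✓ (second branch holds)
  (3) -3 < -2 ✓
  (4) -10 < 1 ✓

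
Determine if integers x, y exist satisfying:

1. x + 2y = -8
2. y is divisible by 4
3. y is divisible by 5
Yes

Take x = -8, y = 0. Substituting into each constraint:
  (1) (-8) + 2(0) = -8 ✓
  (2) 0 = 4 × 0, remainder 0 ✓
  (3) 0 = 5 × 0, remainder 0 ✓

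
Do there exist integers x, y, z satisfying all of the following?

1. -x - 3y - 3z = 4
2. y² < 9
Yes

Take x = 2, y = 0, z = -2. Substituting into each constraint:
  (1) (-2) - 3(0) - 3(-2) = 4 ✓
  (2) y² = (0)² = 0, and 0 < 9 ✓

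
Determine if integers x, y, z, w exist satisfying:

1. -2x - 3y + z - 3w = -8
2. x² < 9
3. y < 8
Yes

Take x = 1, y = 0, z = 0, w = 2. Substituting into each constraint:
  (1) -2(1) - 3(0) + 0 - 3(2) = -8 ✓
  (2) x² = (1)² = 1, and 1 < 9 ✓
  (3) 0 < 8 ✓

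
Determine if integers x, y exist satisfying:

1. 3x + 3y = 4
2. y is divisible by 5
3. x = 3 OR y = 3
No

Even the single constraint (3x + 3y = 4) is infeasible over the integers.

  - 3x + 3y = 4: every term on the left is divisible by 3, so the LHS ≡ 0 (mod 3), but the RHS 4 is not — no integer solution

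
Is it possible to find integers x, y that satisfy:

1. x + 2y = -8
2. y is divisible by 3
Yes

Take x = -8, y = 0. Substituting into each constraint:
  (1) (-8) + 2(0) = -8 ✓
  (2) 0 = 3 × 0, remainder 0 ✓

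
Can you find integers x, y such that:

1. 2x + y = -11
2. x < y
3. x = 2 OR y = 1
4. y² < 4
Yes

Take x = -6, y = 1. Substituting into each constraint:
  (1) 2(-6) + 1 = -11 ✓
  (2) -6 < 1 ✓
  (3) y = 1, target 1 ✓ (second branch holds)
  (4) y² = (1)² = 1, and 1 < 4 ✓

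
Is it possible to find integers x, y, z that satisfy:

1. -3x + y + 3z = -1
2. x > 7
Yes

Take x = 8, y = 23, z = 0. Substituting into each constraint:
  (1) -3(8) + 23 + 3(0) = -1 ✓
  (2) 8 > 7 ✓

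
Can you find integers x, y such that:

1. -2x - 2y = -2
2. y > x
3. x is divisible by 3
Yes

Take x = 0, y = 1. Substituting into each constraint:
  (1) -2(0) - 2(1) = -2 ✓
  (2) 1 > 0 ✓
  (3) 0 = 3 × 0, remainder 0 ✓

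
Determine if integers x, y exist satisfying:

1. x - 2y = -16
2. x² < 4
Yes

Take x = 0, y = 8. Substituting into each constraint:
  (1) 0 - 2(8) = -16 ✓
  (2) x² = (0)² = 0, and 0 < 4 ✓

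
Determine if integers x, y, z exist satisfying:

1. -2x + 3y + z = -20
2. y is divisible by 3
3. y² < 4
Yes

Take x = 0, y = 0, z = -20. Substituting into each constraint:
  (1) -2(0) + 3(0) + (-20) = -20 ✓
  (2) 0 = 3 × 0, remainder 0 ✓
  (3) y² = (0)² = 0, and 0 < 4 ✓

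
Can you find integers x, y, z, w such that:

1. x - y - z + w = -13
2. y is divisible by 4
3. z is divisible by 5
Yes

Take x = 0, y = 0, z = 0, w = -13. Substituting into each constraint:
  (1) 0 + 0 + 0 + (-13) = -13 ✓
  (2) 0 = 4 × 0, remainder 0 ✓
  (3) 0 = 5 × 0, remainder 0 ✓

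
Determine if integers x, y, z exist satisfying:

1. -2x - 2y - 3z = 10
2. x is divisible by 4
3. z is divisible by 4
Yes

Take x = 0, y = -5, z = 0. Substituting into each constraint:
  (1) -2(0) - 2(-5) - 3(0) = 10 ✓
  (2) 0 = 4 × 0, remainder 0 ✓
  (3) 0 = 4 × 0, remainder 0 ✓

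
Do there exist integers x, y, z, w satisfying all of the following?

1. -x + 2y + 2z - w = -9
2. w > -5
Yes

Take x = 0, y = 0, z = 0, w = 9. Substituting into each constraint:
  (1) 0 + 2(0) + 2(0) + (-9) = -9 ✓
  (2) 9 > -5 ✓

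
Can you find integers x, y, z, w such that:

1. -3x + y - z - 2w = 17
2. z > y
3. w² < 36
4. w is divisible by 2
Yes

Take x = -6, y = 0, z = 1, w = 0. Substituting into each constraint:
  (1) -3(-6) + 0 + (-1) - 2(0) = 17 ✓
  (2) 1 > 0 ✓
  (3) w² = (0)² = 0, and 0 < 36 ✓
  (4) 0 = 2 × 0, remainder 0 ✓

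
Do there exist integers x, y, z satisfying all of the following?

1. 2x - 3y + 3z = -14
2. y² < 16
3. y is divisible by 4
Yes

Take x = 2, y = 0, z = -6. Substituting into each constraint:
  (1) 2(2) - 3(0) + 3(-6) = -14 ✓
  (2) y² = (0)² = 0, and 0 < 16 ✓
  (3) 0 = 4 × 0, remainder 0 ✓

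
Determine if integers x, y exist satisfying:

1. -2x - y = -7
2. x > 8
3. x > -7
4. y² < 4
No

A contradictory subset is {-2x - y = -7, x > 8, y² < 4}. No integer assignment can satisfy these jointly:

  - -2x - y = -7: is a linear equation tying the variables together
  - x > 8: bounds one variable relative to a constant
  - y² < 4: restricts y to |y| ≤ 1

Range argument: with x ∈ [9, ∞], y ∈ [-1, 1], the left side of the equation is at most -17, but the right side is -7 > -17. No integer solution exists.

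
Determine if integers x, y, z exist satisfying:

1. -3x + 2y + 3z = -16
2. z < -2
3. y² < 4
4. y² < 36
Yes

Take x = 0, y = 1, z = -6. Substituting into each constraint:
  (1) -3(0) + 2(1) + 3(-6) = -16 ✓
  (2) -6 < -2 ✓
  (3) y² = (1)² = 1, and 1 < 4 ✓
  (4) y² = (1)² = 1, and 1 < 36 ✓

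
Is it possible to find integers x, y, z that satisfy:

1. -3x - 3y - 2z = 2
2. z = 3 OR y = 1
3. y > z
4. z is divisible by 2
Yes

Take x = 1, y = 1, z = -4. Substituting into each constraint:
  (1) -3(1) - 3(1) - 2(-4) = 2 ✓
  (2) y = 1, target 1 ✓ (second branch holds)
  (3) 1 > -4 ✓
  (4) -4 = 2 × -2, remainder 0 ✓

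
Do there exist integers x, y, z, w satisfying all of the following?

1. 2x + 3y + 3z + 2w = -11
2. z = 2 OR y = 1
Yes

Take x = 0, y = 1, z = 2, w = -10. Substituting into each constraint:
  (1) 2(0) + 3(1) + 3(2) + 2(-10) = -11 ✓
  (2) z = 2, target 2 ✓ (first branch holds)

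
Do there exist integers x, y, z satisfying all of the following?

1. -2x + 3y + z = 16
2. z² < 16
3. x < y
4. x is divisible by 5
Yes

Take x = 5, y = 8, z = 2. Substituting into each constraint:
  (1) -2(5) + 3(8) + 2 = 16 ✓
  (2) z² = (2)² = 4, and 4 < 16 ✓
  (3) 5 < 8 ✓
  (4) 5 = 5 × 1, remainder 0 ✓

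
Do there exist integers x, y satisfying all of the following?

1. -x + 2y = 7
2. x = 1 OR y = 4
Yes

Take x = 1, y = 4. Substituting into each constraint:
  (1) (-1) + 2(4) = 7 ✓
  (2) x = 1, target 1 ✓ (first branch holds)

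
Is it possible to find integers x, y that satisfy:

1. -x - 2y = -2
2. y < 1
Yes

Take x = 2, y = 0. Substituting into each constraint:
  (1) (-2) - 2(0) = -2 ✓
  (2) 0 < 1 ✓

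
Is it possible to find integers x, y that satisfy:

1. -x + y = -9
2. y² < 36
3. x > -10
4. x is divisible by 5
Yes

Take x = 10, y = 1. Substituting into each constraint:
  (1) (-10) + 1 = -9 ✓
  (2) y² = (1)² = 1, and 1 < 36 ✓
  (3) 10 > -10 ✓
  (4) 10 = 5 × 2, remainder 0 ✓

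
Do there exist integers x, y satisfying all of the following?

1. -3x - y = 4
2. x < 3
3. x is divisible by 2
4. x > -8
Yes

Take x = 0, y = -4. Substituting into each constraint:
  (1) -3(0) + 4 = 4 ✓
  (2) 0 < 3 ✓
  (3) 0 = 2 × 0, remainder 0 ✓
  (4) 0 > -8 ✓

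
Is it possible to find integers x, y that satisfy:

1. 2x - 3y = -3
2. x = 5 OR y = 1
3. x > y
No

The full constraint system is jointly infeasible over the integers. Each constraint and what it forces:

  - 2x - 3y = -3: is a linear equation tying the variables together
  - x = 5 OR y = 1: forces a choice: either x = 5 or y = 1
  - x > y: bounds one variable relative to another variable

Split on the disjunction (x = 5 OR y = 1):
  • If x = 5: with x = 5, every remaining term of the linear equation is divisible by 3, so the left side is ≡ 0 (mod 3); but the right side -13 ≡ 2 (mod 3). No integers can satisfy it.
  • If y = 1: the equation forces x = 0, giving (y, x) = (1, 0), which violates x > y.
Both branches are infeasible, so the system has no integer solution.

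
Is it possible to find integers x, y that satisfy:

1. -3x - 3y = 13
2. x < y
No

Even the single constraint (-3x - 3y = 13) is infeasible over the integers.

  - -3x - 3y = 13: every term on the left is divisible by 3, so the LHS ≡ 0 (mod 3), but the RHS 13 is not — no integer solution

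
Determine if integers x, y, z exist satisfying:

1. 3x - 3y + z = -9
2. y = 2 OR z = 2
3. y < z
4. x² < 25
Yes

Take x = -2, y = 2, z = 3. Substituting into each constraint:
  (1) 3(-2) - 3(2) + 3 = -9 ✓
  (2) y = 2, target 2 ✓ (first branch holds)
  (3) 2 < 3 ✓
  (4) x² = (-2)² = 4, and 4 < 25 ✓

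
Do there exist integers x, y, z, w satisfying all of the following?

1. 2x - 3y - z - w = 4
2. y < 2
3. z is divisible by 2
Yes

Take x = 0, y = 0, z = 0, w = -4. Substituting into each constraint:
  (1) 2(0) - 3(0) + 0 + 4 = 4 ✓
  (2) 0 < 2 ✓
  (3) 0 = 2 × 0, remainder 0 ✓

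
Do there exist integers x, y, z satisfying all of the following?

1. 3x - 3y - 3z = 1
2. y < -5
No

Even the single constraint (3x - 3y - 3z = 1) is infeasible over the integers.

  - 3x - 3y - 3z = 1: every term on the left is divisible by 3, so the LHS ≡ 0 (mod 3), but the RHS 1 is not — no integer solution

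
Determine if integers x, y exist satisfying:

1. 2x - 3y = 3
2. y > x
Yes

Take x = -6, y = -5. Substituting into each constraint:
  (1) 2(-6) - 3(-5) = 3 ✓
  (2) -5 > -6 ✓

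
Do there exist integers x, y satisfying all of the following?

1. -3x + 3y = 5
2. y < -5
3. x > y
No

Even the single constraint (-3x + 3y = 5) is infeasible over the integers.

  - -3x + 3y = 5: every term on the left is divisible by 3, so the LHS ≡ 0 (mod 3), but the RHS 5 is not — no integer solution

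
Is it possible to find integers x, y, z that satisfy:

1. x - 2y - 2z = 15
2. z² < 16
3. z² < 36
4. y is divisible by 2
Yes

Take x = 19, y = 0, z = 2. Substituting into each constraint:
  (1) 19 - 2(0) - 2(2) = 15 ✓
  (2) z² = (2)² = 4, and 4 < 16 ✓
  (3) z² = (2)² = 4, and 4 < 36 ✓
  (4) 0 = 2 × 0, remainder 0 ✓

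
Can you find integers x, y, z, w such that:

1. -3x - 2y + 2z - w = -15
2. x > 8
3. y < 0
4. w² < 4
Yes

Take x = 9, y = -6, z = 0, w = 0. Substituting into each constraint:
  (1) -3(9) - 2(-6) + 2(0) + 0 = -15 ✓
  (2) 9 > 8 ✓
  (3) -6 < 0 ✓
  (4) w² = (0)² = 0, and 0 < 4 ✓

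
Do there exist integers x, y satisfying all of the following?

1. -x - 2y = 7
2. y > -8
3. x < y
Yes

Take x = -7, y = 0. Substituting into each constraint:
  (1) 7 - 2(0) = 7 ✓
  (2) 0 > -8 ✓
  (3) -7 < 0 ✓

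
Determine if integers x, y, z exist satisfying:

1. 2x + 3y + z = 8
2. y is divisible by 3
Yes

Take x = 0, y = 0, z = 8. Substituting into each constraint:
  (1) 2(0) + 3(0) + 8 = 8 ✓
  (2) 0 = 3 × 0, remainder 0 ✓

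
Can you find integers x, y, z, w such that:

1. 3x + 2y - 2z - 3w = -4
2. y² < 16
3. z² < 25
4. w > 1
Yes

Take x = 0, y = 1, z = 0, w = 2. Substituting into each constraint:
  (1) 3(0) + 2(1) - 2(0) - 3(2) = -4 ✓
  (2) y² = (1)² = 1, and 1 < 16 ✓
  (3) z² = (0)² = 0, and 0 < 25 ✓
  (4) 2 > 1 ✓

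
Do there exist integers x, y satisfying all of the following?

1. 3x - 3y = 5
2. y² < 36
No

Even the single constraint (3x - 3y = 5) is infeasible over the integers.

  - 3x - 3y = 5: every term on the left is divisible by 3, so the LHS ≡ 0 (mod 3), but the RHS 5 is not — no integer solution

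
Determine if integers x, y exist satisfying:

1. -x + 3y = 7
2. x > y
Yes

Take x = 5, y = 4. Substituting into each constraint:
  (1) (-5) + 3(4) = 7 ✓
  (2) 5 > 4 ✓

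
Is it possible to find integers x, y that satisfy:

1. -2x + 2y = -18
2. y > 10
Yes

Take x = 20, y = 11. Substituting into each constraint:
  (1) -2(20) + 2(11) = -18 ✓
  (2) 11 > 10 ✓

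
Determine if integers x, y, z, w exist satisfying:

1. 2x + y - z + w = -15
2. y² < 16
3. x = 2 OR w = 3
Yes

Take x = -9, y = 0, z = 0, w = 3. Substituting into each constraint:
  (1) 2(-9) + 0 + 0 + 3 = -15 ✓
  (2) y² = (0)² = 0, and 0 < 16 ✓
  (3) w = 3, target 3 ✓ (second branch holds)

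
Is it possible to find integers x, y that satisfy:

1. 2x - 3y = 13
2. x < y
Yes

Take x = -16, y = -15. Substituting into each constraint:
  (1) 2(-16) - 3(-15) = 13 ✓
  (2) -16 < -15 ✓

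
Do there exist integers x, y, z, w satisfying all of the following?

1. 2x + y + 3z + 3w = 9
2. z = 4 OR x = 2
Yes

Take x = 1, y = -5, z = 4, w = 0. Substituting into each constraint:
  (1) 2(1) + (-5) + 3(4) + 3(0) = 9 ✓
  (2) z = 4, target 4 ✓ (first branch holds)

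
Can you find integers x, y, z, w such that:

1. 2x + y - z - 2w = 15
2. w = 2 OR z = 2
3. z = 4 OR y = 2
Yes

Take x = 10, y = 2, z = 3, w = 2. Substituting into each constraint:
  (1) 2(10) + 2 + (-3) - 2(2) = 15 ✓
  (2) w = 2, target 2 ✓ (first branch holds)
  (3) y = 2, target 2 ✓ (second branch holds)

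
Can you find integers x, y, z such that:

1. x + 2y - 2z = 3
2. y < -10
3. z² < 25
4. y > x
No

The full constraint system is jointly infeasible over the integers. Each constraint and what it forces:

  - x + 2y - 2z = 3: is a linear equation tying the variables together
  - y < -10: bounds one variable relative to a constant
  - z² < 25: restricts z to |z| ≤ 4
  - y > x: bounds one variable relative to another variable

Propagating the comparison: x < y and y ≤ -11 give x ≤ -12. Range argument: with x ∈ [−∞, -12], y ∈ [−∞, -11], z ∈ [-4, 4], the left side of the equation is at most -26, but the right side is 3 > -26. No integer solution exists.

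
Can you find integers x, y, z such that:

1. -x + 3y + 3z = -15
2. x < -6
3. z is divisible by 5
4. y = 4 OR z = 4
Yes

Take x = -18, y = 4, z = -15. Substituting into each constraint:
  (1) 18 + 3(4) + 3(-15) = -15 ✓
  (2) -18 < -6 ✓
  (3) -15 = 5 × -3, remainder 0 ✓
  (4) y = 4, target 4 ✓ (first branch holds)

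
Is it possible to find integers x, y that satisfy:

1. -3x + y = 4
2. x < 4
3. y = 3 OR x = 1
Yes

Take x = 1, y = 7. Substituting into each constraint:
  (1) -3(1) + 7 = 4 ✓
  (2) 1 < 4 ✓
  (3) x = 1, target 1 ✓ (second branch holds)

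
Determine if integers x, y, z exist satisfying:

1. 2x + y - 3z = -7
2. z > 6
Yes

Take x = 7, y = 0, z = 7. Substituting into each constraint:
  (1) 2(7) + 0 - 3(7) = -7 ✓
  (2) 7 > 6 ✓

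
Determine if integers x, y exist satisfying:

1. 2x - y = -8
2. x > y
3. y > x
No

A contradictory subset is {x > y, y > x}. No integer assignment can satisfy these jointly:

  - x > y: bounds one variable relative to another variable
  - y > x: bounds one variable relative to another variable

Direct contradiction: x > y and y > x cannot both hold.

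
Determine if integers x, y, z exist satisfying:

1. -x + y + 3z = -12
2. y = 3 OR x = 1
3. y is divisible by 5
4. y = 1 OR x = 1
Yes

Take x = 1, y = -5, z = -2. Substituting into each constraint:
  (1) (-1) + (-5) + 3(-2) = -12 ✓
  (2) x = 1, target 1 ✓ (second branch holds)
  (3) -5 = 5 × -1, remainder 0 ✓
  (4) x = 1, target 1 ✓ (second branch holds)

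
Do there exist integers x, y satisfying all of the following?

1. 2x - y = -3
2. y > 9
Yes

Take x = 4, y = 11. Substituting into each constraint:
  (1) 2(4) + (-11) = -3 ✓
  (2) 11 > 9 ✓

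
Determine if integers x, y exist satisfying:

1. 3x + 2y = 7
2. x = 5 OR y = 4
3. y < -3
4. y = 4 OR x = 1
No

A contradictory subset is {3x + 2y = 7, y < -3, y = 4 OR x = 1}. No integer assignment can satisfy these jointly:

  - 3x + 2y = 7: is a linear equation tying the variables together
  - y < -3: bounds one variable relative to a constant
  - y = 4 OR x = 1: forces a choice: either y = 4 or x = 1

Split on the disjunction (y = 4 OR x = 1):
  • If y = 4: this contradicts the bound y ≤ -4.
  • If x = 1: the equation forces y = 2, which contradicts the bound y ≤ -4.
Both branches are infeasible, so the system has no integer solution.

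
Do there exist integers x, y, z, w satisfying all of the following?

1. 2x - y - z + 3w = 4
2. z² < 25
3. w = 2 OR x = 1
Yes

Take x = 1, y = 0, z = 1, w = 1. Substituting into each constraint:
  (1) 2(1) + 0 + (-1) + 3(1) = 4 ✓
  (2) z² = (1)² = 1, and 1 < 25 ✓
  (3) x = 1, target 1 ✓ (second branch holds)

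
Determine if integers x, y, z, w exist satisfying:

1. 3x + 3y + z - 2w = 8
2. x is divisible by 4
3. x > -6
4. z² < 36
Yes

Take x = 0, y = 4, z = 0, w = 2. Substituting into each constraint:
  (1) 3(0) + 3(4) + 0 - 2(2) = 8 ✓
  (2) 0 = 4 × 0, remainder 0 ✓
  (3) 0 > -6 ✓
  (4) z² = (0)² = 0, and 0 < 36 ✓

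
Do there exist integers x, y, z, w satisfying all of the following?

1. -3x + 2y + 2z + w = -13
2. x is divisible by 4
Yes

Take x = 0, y = 0, z = -7, w = 1. Substituting into each constraint:
  (1) -3(0) + 2(0) + 2(-7) + 1 = -13 ✓
  (2) 0 = 4 × 0, remainder 0 ✓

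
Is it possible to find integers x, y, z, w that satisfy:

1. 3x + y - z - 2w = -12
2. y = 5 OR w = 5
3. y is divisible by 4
Yes

Take x = -1, y = 0, z = -1, w = 5. Substituting into each constraint:
  (1) 3(-1) + 0 + 1 - 2(5) = -12 ✓
  (2) w = 5, target 5 ✓ (second branch holds)
  (3) 0 = 4 × 0, remainder 0 ✓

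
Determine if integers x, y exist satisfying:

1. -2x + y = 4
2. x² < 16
Yes

Take x = -2, y = 0. Substituting into each constraint:
  (1) -2(-2) + 0 = 4 ✓
  (2) x² = (-2)² = 4, and 4 < 16 ✓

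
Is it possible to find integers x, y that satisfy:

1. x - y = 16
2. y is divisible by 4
Yes

Take x = 16, y = 0. Substituting into each constraint:
  (1) 16 + 0 = 16 ✓
  (2) 0 = 4 × 0, remainder 0 ✓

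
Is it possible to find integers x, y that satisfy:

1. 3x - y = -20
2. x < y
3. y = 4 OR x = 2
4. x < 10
Yes

Take x = 2, y = 26. Substituting into each constraint:
  (1) 3(2) + (-26) = -20 ✓
  (2) 2 < 26 ✓
  (3) x = 2, target 2 ✓ (second branch holds)
  (4) 2 < 10 ✓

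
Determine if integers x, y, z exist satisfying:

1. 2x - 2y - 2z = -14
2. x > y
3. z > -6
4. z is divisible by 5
Yes

Take x = 0, y = -3, z = 10. Substituting into each constraint:
  (1) 2(0) - 2(-3) - 2(10) = -14 ✓
  (2) 0 > -3 ✓
  (3) 10 > -6 ✓
  (4) 10 = 5 × 2, remainder 0 ✓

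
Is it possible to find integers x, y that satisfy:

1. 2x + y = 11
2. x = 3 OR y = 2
Yes

Take x = 3, y = 5. Substituting into each constraint:
  (1) 2(3) + 5 = 11 ✓
  (2) x = 3, target 3 ✓ (first branch holds)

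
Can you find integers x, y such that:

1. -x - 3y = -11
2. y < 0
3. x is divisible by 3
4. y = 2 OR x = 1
No

A contradictory subset is {-x - 3y = -11, y < 0, y = 2 OR x = 1}. No integer assignment can satisfy these jointly:

  - -x - 3y = -11: is a linear equation tying the variables together
  - y < 0: bounds one variable relative to a constant
  - y = 2 OR x = 1: forces a choice: either y = 2 or x = 1

Split on the disjunction (y = 2 OR x = 1):
  • If y = 2: this contradicts the bound y ≤ -1.
  • If x = 1: with x = 1, every remaining term of the linear equation is divisible by 3, so the left side is ≡ 0 (mod 3); but the right side -10 ≡ 2 (mod 3). No integers can satisfy it.
Both branches are infeasible, so the system has no integer solution.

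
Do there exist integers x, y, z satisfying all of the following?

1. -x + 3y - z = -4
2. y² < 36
Yes

Take x = 0, y = -1, z = 1. Substituting into each constraint:
  (1) 0 + 3(-1) + (-1) = -4 ✓
  (2) y² = (-1)² = 1, and 1 < 36 ✓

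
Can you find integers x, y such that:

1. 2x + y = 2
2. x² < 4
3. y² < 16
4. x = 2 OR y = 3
No

A contradictory subset is {2x + y = 2, x² < 4, x = 2 OR y = 3}. No integer assignment can satisfy these jointly:

  - 2x + y = 2: is a linear equation tying the variables together
  - x² < 4: restricts x to |x| ≤ 1
  - x = 2 OR y = 3: forces a choice: either x = 2 or y = 3

Split on the disjunction (x = 2 OR y = 3):
  • If x = 2: this contradicts x² < 4, which requires |x| ≤ 1.
  • If y = 3: with y = 3, every remaining term of the linear equation is divisible by 2, so the left side is ≡ 0 (mod 2); but the right side -1 ≡ 1 (mod 2). No integers can satisfy it.
Both branches are infeasible, so the system has no integer solution.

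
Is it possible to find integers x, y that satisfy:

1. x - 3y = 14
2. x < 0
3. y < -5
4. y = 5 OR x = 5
No

A contradictory subset is {x < 0, y < -5, y = 5 OR x = 5}. No integer assignment can satisfy these jointly:

  - x < 0: bounds one variable relative to a constant
  - y < -5: bounds one variable relative to a constant
  - y = 5 OR x = 5: forces a choice: either y = 5 or x = 5

Split on the disjunction (y = 5 OR x = 5):
  • If y = 5: this contradicts the bound y ≤ -6.
  • If x = 5: this contradicts the bound x ≤ -1.
Both branches are infeasible, so the system has no integer solution.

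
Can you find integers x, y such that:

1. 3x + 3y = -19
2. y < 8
No

Even the single constraint (3x + 3y = -19) is infeasible over the integers.

  - 3x + 3y = -19: every term on the left is divisible by 3, so the LHS ≡ 0 (mod 3), but the RHS -19 is not — no integer solution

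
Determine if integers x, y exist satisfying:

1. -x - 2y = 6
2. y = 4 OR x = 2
Yes

Take x = 2, y = -4. Substituting into each constraint:
  (1) (-2) - 2(-4) = 6 ✓
  (2) x = 2, target 2 ✓ (second branch holds)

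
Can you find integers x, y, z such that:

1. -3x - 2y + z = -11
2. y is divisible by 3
Yes

Take x = 0, y = 0, z = -11. Substituting into each constraint:
  (1) -3(0) - 2(0) + (-11) = -11 ✓
  (2) 0 = 3 × 0, remainder 0 ✓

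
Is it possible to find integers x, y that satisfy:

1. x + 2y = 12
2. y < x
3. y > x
No

A contradictory subset is {y < x, y > x}. No integer assignment can satisfy these jointly:

  - y < x: bounds one variable relative to another variable
  - y > x: bounds one variable relative to another variable

Direct contradiction: x > y and y > x cannot both hold.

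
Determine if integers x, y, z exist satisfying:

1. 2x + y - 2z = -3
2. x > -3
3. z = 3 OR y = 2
Yes

Take x = -2, y = 7, z = 3. Substituting into each constraint:
  (1) 2(-2) + 7 - 2(3) = -3 ✓
  (2) -2 > -3 ✓
  (3) z = 3, target 3 ✓ (first branch holds)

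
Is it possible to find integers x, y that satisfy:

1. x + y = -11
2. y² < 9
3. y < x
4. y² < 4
No

A contradictory subset is {x + y = -11, y < x, y² < 4}. No integer assignment can satisfy these jointly:

  - x + y = -11: is a linear equation tying the variables together
  - y < x: bounds one variable relative to another variable
  - y² < 4: restricts y to |y| ≤ 1

Propagating the comparison: x > y and y ≥ -1 give x ≥ 0. Range argument: with x ∈ [0, ∞], y ∈ [-1, 1], the left side of the equation is at least -1, but the right side is -11 < -1. No integer solution exists.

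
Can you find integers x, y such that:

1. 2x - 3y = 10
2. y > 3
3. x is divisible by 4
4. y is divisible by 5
Yes

Take x = 20, y = 10. Substituting into each constraint:
  (1) 2(20) - 3(10) = 10 ✓
  (2) 10 > 3 ✓
  (3) 20 = 4 × 5, remainder 0 ✓
  (4) 10 = 5 × 2, remainder 0 ✓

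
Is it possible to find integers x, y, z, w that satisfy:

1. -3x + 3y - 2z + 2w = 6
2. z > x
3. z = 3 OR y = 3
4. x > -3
Yes

Take x = -1, y = 3, z = 0, w = -3. Substituting into each constraint:
  (1) -3(-1) + 3(3) - 2(0) + 2(-3) = 6 ✓
  (2) 0 > -1 ✓
  (3) y = 3, target 3 ✓ (second branch holds)
  (4) -1 > -3 ✓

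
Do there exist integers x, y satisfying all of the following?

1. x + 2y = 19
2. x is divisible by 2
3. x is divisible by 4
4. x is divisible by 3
No

A contradictory subset is {x + 2y = 19, x is divisible by 4}. No integer assignment can satisfy these jointly:

  - x + 2y = 19: is a linear equation tying the variables together
  - x is divisible by 4: restricts x to multiples of 4

Modular obstruction: writing x = 4x', every remaining term of the linear equation is divisible by 2, so the left side is ≡ 0 (mod 2); but the right side 19 ≡ 1 (mod 2). No integers can satisfy it.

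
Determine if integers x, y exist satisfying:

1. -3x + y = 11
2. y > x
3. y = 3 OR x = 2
Yes

Take x = 2, y = 17. Substituting into each constraint:
  (1) -3(2) + 17 = 11 ✓
  (2) 17 > 2 ✓
  (3) x = 2, target 2 ✓ (second branch holds)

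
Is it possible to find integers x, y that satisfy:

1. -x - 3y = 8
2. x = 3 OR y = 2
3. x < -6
Yes

Take x = -14, y = 2. Substituting into each constraint:
  (1) 14 - 3(2) = 8 ✓
  (2) y = 2, target 2 ✓ (second branch holds)
  (3) -14 < -6 ✓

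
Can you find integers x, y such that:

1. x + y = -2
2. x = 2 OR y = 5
Yes

Take x = -7, y = 5. Substituting into each constraint:
  (1) (-7) + 5 = -2 ✓
  (2) y = 5, target 5 ✓ (second branch holds)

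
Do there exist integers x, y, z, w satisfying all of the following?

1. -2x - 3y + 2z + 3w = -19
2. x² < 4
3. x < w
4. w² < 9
Yes

Take x = 0, y = 0, z = -11, w = 1. Substituting into each constraint:
  (1) -2(0) - 3(0) + 2(-11) + 3(1) = -19 ✓
  (2) x² = (0)² = 0, and 0 < 4 ✓
  (3) 0 < 1 ✓
  (4) w² = (1)² = 1, and 1 < 9 ✓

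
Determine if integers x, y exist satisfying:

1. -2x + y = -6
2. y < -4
Yes

Take x = 0, y = -6. Substituting into each constraint:
  (1) -2(0) + (-6) = -6 ✓
  (2) -6 < -4 ✓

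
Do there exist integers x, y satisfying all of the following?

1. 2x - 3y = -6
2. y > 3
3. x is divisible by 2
Yes

Take x = 6, y = 6. Substituting into each constraint:
  (1) 2(6) - 3(6) = -6 ✓
  (2) 6 > 3 ✓
  (3) 6 = 2 × 3, remainder 0 ✓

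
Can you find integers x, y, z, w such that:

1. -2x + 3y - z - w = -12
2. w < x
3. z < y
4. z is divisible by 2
Yes

Take x = 9, y = 2, z = 0, w = 0. Substituting into each constraint:
  (1) -2(9) + 3(2) + 0 + 0 = -12 ✓
  (2) 0 < 9 ✓
  (3) 0 < 2 ✓
  (4) 0 = 2 × 0, remainder 0 ✓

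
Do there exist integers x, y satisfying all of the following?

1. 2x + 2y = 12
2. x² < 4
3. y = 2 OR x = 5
No

The full constraint system is jointly infeasible over the integers. Each constraint and what it forces:

  - 2x + 2y = 12: is a linear equation tying the variables together
  - x² < 4: restricts x to |x| ≤ 1
  - y = 2 OR x = 5: forces a choice: either y = 2 or x = 5

Split on the disjunction (y = 2 OR x = 5):
  • If y = 2: the equation forces x = 4, but x² < 4 requires |x| ≤ 1.
  • If x = 5: this contradicts x² < 4, which requires |x| ≤ 1.
Both branches are infeasible, so the system has no integer solution.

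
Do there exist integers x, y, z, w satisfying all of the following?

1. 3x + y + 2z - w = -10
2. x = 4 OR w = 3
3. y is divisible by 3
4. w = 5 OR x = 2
Yes

Take x = 2, y = 3, z = -8, w = 3. Substituting into each constraint:
  (1) 3(2) + 3 + 2(-8) + (-3) = -10 ✓
  (2) w = 3, target 3 ✓ (second branch holds)
  (3) 3 = 3 × 1, remainder 0 ✓
  (4) x = 2, target 2 ✓ (second branch holds)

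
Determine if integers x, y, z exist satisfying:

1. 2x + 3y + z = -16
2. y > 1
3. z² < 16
Yes

Take x = -11, y = 2, z = 0. Substituting into each constraint:
  (1) 2(-11) + 3(2) + 0 = -16 ✓
  (2) 2 > 1 ✓
  (3) z² = (0)² = 0, and 0 < 16 ✓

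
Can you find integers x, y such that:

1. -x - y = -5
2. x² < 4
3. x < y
Yes

Take x = 0, y = 5. Substituting into each constraint:
  (1) 0 + (-5) = -5 ✓
  (2) x² = (0)² = 0, and 0 < 4 ✓
  (3) 0 < 5 ✓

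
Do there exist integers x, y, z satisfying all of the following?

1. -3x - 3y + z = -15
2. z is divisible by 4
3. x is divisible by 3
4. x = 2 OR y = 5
Yes

Take x = 0, y = 5, z = 0. Substituting into each constraint:
  (1) -3(0) - 3(5) + 0 = -15 ✓
  (2) 0 = 4 × 0, remainder 0 ✓
  (3) 0 = 3 × 0, remainder 0 ✓
  (4) y = 5, target 5 ✓ (second branch holds)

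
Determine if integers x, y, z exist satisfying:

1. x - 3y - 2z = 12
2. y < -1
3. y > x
Yes

Take x = -4, y = -2, z = -5. Substituting into each constraint:
  (1) (-4) - 3(-2) - 2(-5) = 12 ✓
  (2) -2 < -1 ✓
  (3) -2 > -4 ✓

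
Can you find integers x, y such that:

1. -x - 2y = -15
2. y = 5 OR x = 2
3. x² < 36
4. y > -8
Yes

Take x = 5, y = 5. Substituting into each constraint:
  (1) (-5) - 2(5) = -15 ✓
  (2) y = 5, target 5 ✓ (first branch holds)
  (3) x² = (5)² = 25, and 25 < 36 ✓
  (4) 5 > -8 ✓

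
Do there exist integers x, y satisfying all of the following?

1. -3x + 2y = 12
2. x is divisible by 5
Yes

Take x = 0, y = 6. Substituting into each constraint:
  (1) -3(0) + 2(6) = 12 ✓
  (2) 0 = 5 × 0, remainder 0 ✓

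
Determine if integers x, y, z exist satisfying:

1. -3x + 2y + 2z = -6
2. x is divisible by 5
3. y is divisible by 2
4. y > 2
Yes

Take x = 0, y = 4, z = -7. Substituting into each constraint:
  (1) -3(0) + 2(4) + 2(-7) = -6 ✓
  (2) 0 = 5 × 0, remainder 0 ✓
  (3) 4 = 2 × 2, remainder 0 ✓
  (4) 4 > 2 ✓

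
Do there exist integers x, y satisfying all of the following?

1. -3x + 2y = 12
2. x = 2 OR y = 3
Yes

Take x = -2, y = 3. Substituting into each constraint:
  (1) -3(-2) + 2(3) = 12 ✓
  (2) y = 3, target 3 ✓ (second branch holds)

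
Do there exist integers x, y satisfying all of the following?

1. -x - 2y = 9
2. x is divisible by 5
Yes

Take x = -15, y = 3. Substituting into each constraint:
  (1) 15 - 2(3) = 9 ✓
  (2) -15 = 5 × -3, remainder 0 ✓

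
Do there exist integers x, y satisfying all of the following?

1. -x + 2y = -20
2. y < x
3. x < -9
Yes

Take x = -10, y = -15. Substituting into each constraint:
  (1) 10 + 2(-15) = -20 ✓
  (2) -15 < -10 ✓
  (3) -10 < -9 ✓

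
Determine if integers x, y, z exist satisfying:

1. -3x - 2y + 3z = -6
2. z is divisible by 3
Yes

Take x = 0, y = 3, z = 0. Substituting into each constraint:
  (1) -3(0) - 2(3) + 3(0) = -6 ✓
  (2) 0 = 3 × 0, remainder 0 ✓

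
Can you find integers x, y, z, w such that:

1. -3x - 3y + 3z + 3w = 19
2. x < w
No

Even the single constraint (-3x - 3y + 3z + 3w = 19) is infeasible over the integers.

  - -3x - 3y + 3z + 3w = 19: every term on the left is divisible by 3, so the LHS ≡ 0 (mod 3), but the RHS 19 is not — no integer solution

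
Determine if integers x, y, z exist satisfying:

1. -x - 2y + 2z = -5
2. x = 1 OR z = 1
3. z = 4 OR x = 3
Yes

Take x = 1, y = 6, z = 4. Substituting into each constraint:
  (1) (-1) - 2(6) + 2(4) = -5 ✓
  (2) x = 1, target 1 ✓ (first branch holds)
  (3) z = 4, target 4 ✓ (first branch holds)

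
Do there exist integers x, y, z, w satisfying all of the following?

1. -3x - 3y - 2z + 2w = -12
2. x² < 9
Yes

Take x = 0, y = 0, z = 0, w = -6. Substituting into each constraint:
  (1) -3(0) - 3(0) - 2(0) + 2(-6) = -12 ✓
  (2) x² = (0)² = 0, and 0 < 9 ✓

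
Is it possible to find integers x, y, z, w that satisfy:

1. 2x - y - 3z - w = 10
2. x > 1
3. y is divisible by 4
Yes

Take x = 5, y = 0, z = 0, w = 0. Substituting into each constraint:
  (1) 2(5) + 0 - 3(0) + 0 = 10 ✓
  (2) 5 > 1 ✓
  (3) 0 = 4 × 0, remainder 0 ✓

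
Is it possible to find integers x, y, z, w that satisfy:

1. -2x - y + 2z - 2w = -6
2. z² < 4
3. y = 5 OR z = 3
No

The full constraint system is jointly infeasible over the integers. Each constraint and what it forces:

  - -2x - y + 2z - 2w = -6: is a linear equation tying the variables together
  - z² < 4: restricts z to |z| ≤ 1
  - y = 5 OR z = 3: forces a choice: either y = 5 or z = 3

Split on the disjunction (y = 5 OR z = 3):
  • If y = 5: with y = 5, every remaining term of the linear equation is divisible by 2, so the left side is ≡ 0 (mod 2); but the right side -1 ≡ 1 (mod 2). No integers can satisfy it.
  • If z = 3: this contradicts z² < 4, which requires |z| ≤ 1.
Both branches are infeasible, so the system has no integer solution.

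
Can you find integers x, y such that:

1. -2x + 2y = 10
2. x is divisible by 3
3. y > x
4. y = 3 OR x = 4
No

A contradictory subset is {-2x + 2y = 10, x is divisible by 3, y = 3 OR x = 4}. No integer assignment can satisfy these jointly:

  - -2x + 2y = 10: is a linear equation tying the variables together
  - x is divisible by 3: restricts x to multiples of 3
  - y = 3 OR x = 4: forces a choice: either y = 3 or x = 4

Split on the disjunction (y = 3 OR x = 4):
  • If y = 3: with y = 3, writing x = 3x', every remaining term of the linear equation is divisible by 6, so the left side is ≡ 0 (mod 6); but the right side 4 ≡ 4 (mod 6). No integers can satisfy it.
  • If x = 4: this contradicts the divisibility constraint — 4 is not a multiple of 3.
Both branches are infeasible, so the system has no integer solution.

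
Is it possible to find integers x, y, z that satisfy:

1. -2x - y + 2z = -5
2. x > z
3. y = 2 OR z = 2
Yes

Take x = 3, y = 3, z = 2. Substituting into each constraint:
  (1) -2(3) + (-3) + 2(2) = -5 ✓
  (2) 3 > 2 ✓
  (3) z = 2, target 2 ✓ (second branch holds)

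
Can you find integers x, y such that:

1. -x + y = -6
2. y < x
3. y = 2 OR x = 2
Yes

Take x = 8, y = 2. Substituting into each constraint:
  (1) (-8) + 2 = -6 ✓
  (2) 2 < 8 ✓
  (3) y = 2, target 2 ✓ (first branch holds)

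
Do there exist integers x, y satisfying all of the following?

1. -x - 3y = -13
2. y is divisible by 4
Yes

Take x = 13, y = 0. Substituting into each constraint:
  (1) (-13) - 3(0) = -13 ✓
  (2) 0 = 4 × 0, remainder 0 ✓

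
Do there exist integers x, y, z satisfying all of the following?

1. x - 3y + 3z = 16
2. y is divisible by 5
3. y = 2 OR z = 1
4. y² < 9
Yes

Take x = 13, y = 0, z = 1. Substituting into each constraint:
  (1) 13 - 3(0) + 3(1) = 16 ✓
  (2) 0 = 5 × 0, remainder 0 ✓
  (3) z = 1, target 1 ✓ (second branch holds)
  (4) y² = (0)² = 0, and 0 < 9 ✓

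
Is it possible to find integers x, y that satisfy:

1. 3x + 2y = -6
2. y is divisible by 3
Yes

Take x = -2, y = 0. Substituting into each constraint:
  (1) 3(-2) + 2(0) = -6 ✓
  (2) 0 = 3 × 0, remainder 0 ✓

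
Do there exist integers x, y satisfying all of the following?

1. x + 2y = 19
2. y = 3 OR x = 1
Yes

Take x = 1, y = 9. Substituting into each constraint:
  (1) 1 + 2(9) = 19 ✓
  (2) x = 1, target 1 ✓ (second branch holds)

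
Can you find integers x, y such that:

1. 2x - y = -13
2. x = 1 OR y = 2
Yes

Take x = 1, y = 15. Substituting into each constraint:
  (1) 2(1) + (-15) = -13 ✓
  (2) x = 1, target 1 ✓ (first branch holds)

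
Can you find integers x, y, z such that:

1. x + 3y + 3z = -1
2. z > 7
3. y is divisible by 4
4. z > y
Yes

Take x = -25, y = 0, z = 8. Substituting into each constraint:
  (1) (-25) + 3(0) + 3(8) = -1 ✓
  (2) 8 > 7 ✓
  (3) 0 = 4 × 0, remainder 0 ✓
  (4) 8 > 0 ✓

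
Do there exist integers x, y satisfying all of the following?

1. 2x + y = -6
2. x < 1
Yes

Take x = -3, y = 0. Substituting into each constraint:
  (1) 2(-3) + 0 = -6 ✓
  (2) -3 < 1 ✓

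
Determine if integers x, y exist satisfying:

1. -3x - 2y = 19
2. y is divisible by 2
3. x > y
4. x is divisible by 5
Yes

Take x = 15, y = -32. Substituting into each constraint:
  (1) -3(15) - 2(-32) = 19 ✓
  (2) -32 = 2 × -16, remainder 0 ✓
  (3) 15 > -32 ✓
  (4) 15 = 5 × 3, remainder 0 ✓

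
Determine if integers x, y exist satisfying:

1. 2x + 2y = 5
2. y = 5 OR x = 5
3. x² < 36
No

Even the single constraint (2x + 2y = 5) is infeasible over the integers.

  - 2x + 2y = 5: every term on the left is divisible by 2, so the LHS ≡ 0 (mod 2), but the RHS 5 is not — no integer solution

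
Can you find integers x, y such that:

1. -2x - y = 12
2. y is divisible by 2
Yes

Take x = -6, y = 0. Substituting into each constraint:
  (1) -2(-6) + 0 = 12 ✓
  (2) 0 = 2 × 0, remainder 0 ✓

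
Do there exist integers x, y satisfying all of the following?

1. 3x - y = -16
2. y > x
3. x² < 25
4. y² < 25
Yes

Take x = -4, y = 4. Substituting into each constraint:
  (1) 3(-4) + (-4) = -16 ✓
  (2) 4 > -4 ✓
  (3) x² = (-4)² = 16, and 16 < 25 ✓
  (4) y² = (4)² = 16, and 16 < 25 ✓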